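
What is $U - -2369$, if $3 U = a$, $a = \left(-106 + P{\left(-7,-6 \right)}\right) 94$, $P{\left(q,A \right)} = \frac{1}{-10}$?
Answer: $- \frac{14332}{15} \approx -955.47$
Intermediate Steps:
$P{\left(q,A \right)} = - \frac{1}{10}$
$a = - \frac{49867}{5}$ ($a = \left(-106 - \frac{1}{10}\right) 94 = \left(- \frac{1061}{10}\right) 94 = - \frac{49867}{5} \approx -9973.4$)
$U = - \frac{49867}{15}$ ($U = \frac{1}{3} \left(- \frac{49867}{5}\right) = - \frac{49867}{15} \approx -3324.5$)
$U - -2369 = - \frac{49867}{15} - -2369 = - \frac{49867}{15} + 2369 = - \frac{14332}{15}$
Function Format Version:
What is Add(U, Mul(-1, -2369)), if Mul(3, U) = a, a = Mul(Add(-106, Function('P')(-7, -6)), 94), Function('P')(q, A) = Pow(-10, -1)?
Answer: Rational(-14332, 15) ≈ -955.47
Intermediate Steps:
Function('P')(q, A) = Rational(-1, 10)
a = Rational(-49867, 5) (a = Mul(Add(-106, Rational(-1, 10)), 94) = Mul(Rational(-1061, 10), 94) = Rational(-49867, 5) ≈ -9973.4)
U = Rational(-49867, 15) (U = Mul(Rational(1, 3), Rational(-49867, 5)) = Rational(-49867, 15) ≈ -3324.5)
Add(U, Mul(-1, -2369)) = Add(Rational(-49867, 15), Mul(-1, -2369)) = Add(Rational(-49867, 15), 2369) = Rational(-14332, 15)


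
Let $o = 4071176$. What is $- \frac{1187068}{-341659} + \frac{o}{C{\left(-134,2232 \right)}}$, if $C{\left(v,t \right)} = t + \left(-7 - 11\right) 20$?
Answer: $\frac{174147014035}{79948206} \approx 2178.2$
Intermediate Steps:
$C{\left(v,t \right)} = -360 + t$ ($C{\left(v,t \right)} = t - 360 = -360 + t$)
$- \frac{1187068}{-341659} + \frac{o}{C{\left(-134,2232 \right)}} = - \frac{1187068}{-341659} + \frac{4071176}{-360 + 2232} = \left(-1187068\right) \left(- \frac{1}{341659}\right) + \frac{4071176}{1872} = \frac{1187068}{341659} + 4071176 \cdot \frac{1}{1872} = \frac{1187068}{341659} + \frac{508897}{234} = \frac{174147014035}{79948206}$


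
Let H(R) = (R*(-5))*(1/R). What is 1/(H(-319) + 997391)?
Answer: 1/997386 ≈ 1.0026e-6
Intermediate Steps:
H(R) = -5 (H(R) = (-5*R)/R = -5)
1/(H(-319) + 997391) = 1/(-5 + 997391) = 1/997386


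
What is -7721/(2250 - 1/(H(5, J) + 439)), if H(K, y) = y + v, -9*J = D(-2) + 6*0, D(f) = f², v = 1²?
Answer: -30544276/8900991 ≈ -3.4316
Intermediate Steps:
v = 1
J = -4/9 (J = -((-2)² + 6*0)/9 = -(4 + 0)/9 = -⅑*4 = -4/9 ≈ -0.44444)
H(K, y) = 1 + y (H(K, y) = y + 1 = 1 + y)
-7721/(2250 - 1/(H(5, J) + 439)) = -7721/(2250 - 1/((1 - 4/9) + 439)) = -7721/(2250 - 1/(5/9 + 439)) = -7721/(2250 - 1/3956/9) = -7721/(2250 - 1*9/3956) = -7721/(2250 - 9/3956) = -7721/8900991/3956 = -7721*3956/8900991 = -30544276/8900991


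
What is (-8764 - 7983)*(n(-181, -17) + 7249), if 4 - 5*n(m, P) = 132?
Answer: -604851399/5 ≈ -1.2097e+8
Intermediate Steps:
n(m, P) = -128/5 (n(m, P) = ⅘ - ⅕*132 = ⅘ - 132/5 = -128/5)
(-8764 - 7983)*(n(-181, -17) + 7249) = (-8764 - 7983)*(-128/5 + 7249) = -16747*36117/5 = -604851399/5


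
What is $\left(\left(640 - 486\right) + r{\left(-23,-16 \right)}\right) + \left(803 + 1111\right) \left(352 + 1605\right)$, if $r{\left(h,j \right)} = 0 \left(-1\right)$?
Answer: $3745852$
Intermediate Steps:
$r{\left(h,j \right)} = 0$
$\left(\left(640 - 486\right) + r{\left(-23,-16 \right)}\right) + \left(803 + 1111\right) \left(352 + 1605\right) = \left(\left(640 - 486\right) + 0\right) + \left(803 + 1111\right) \left(352 + 1605\right) = \left(\left(640 - 486\right) + 0\right) + 1914 \cdot 1957 = \left(154 + 0\right) + 3745698 = 154 + 3745698 = 3745852$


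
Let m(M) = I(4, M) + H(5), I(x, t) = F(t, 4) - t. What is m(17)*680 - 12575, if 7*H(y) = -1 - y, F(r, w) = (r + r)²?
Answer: 5329535/7 ≈ 7.6136e+5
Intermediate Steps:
F(r, w) = 4*r² (F(r, w) = (2*r)² = 4*r²)
H(y) = -⅐ - y/7 (H(y) = (-1 - y)/7 = -⅐ - y/7)
I(x, t) = -t + 4*t² (I(x, t) = 4*t² - t = -t + 4*t²)
m(M) = -6/7 + M*(-1 + 4*M) (m(M) = M*(-1 + 4*M) + (-⅐ - ⅐*5) = M*(-1 + 4*M) + (-⅐ - 5/7) = M*(-1 + 4*M) - 6/7 = -6/7 + M*(-1 + 4*M))
m(17)*680 - 12575 = (-6/7 - 1*17 + 4*17²)*680 - 12575 = (-6/7 - 17 + 4*289)*680 - 12575 = (-6/7 - 17 + 1156)*680 - 12575 = (7967/7)*680 - 12575 = 5417560/7 - 12575 = 5329535/7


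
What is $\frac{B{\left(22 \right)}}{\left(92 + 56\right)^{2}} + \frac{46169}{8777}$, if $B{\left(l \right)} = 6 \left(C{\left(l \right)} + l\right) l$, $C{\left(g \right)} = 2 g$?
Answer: $\frac{135968875}{24031426} \approx 5.658$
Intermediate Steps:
$B{\left(l \right)} = 18 l^{2}$ ($B{\left(l \right)} = 6 \left(2 l + l\right) l = 6 \cdot 3 l l = 6 \cdot 3 l^{2} = 18 l^{2}$)
$\frac{B{\left(22 \right)}}{\left(92 + 56\right)^{2}} + \frac{46169}{8777} = \frac{18 \cdot 22^{2}}{\left(92 + 56\right)^{2}} + \frac{46169}{8777} = \frac{18 \cdot 484}{148^{2}} + 46169 \cdot \frac{1}{8777} = \frac{8712}{21904} + \frac{46169}{8777} = 8712 \cdot \frac{1}{21904} + \frac{46169}{8777} = \frac{1089}{2738} + \frac{46169}{8777} = \frac{135968875}{24031426}$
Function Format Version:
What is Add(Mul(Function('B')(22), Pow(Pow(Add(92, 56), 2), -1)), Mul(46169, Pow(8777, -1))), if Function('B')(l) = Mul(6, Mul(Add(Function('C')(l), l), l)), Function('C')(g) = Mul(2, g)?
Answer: Rational(135968875, 24031426) ≈ 5.6580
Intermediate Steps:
Function('B')(l) = Mul(18, Pow(l, 2)) (Function('B')(l) = Mul(6, Mul(Add(Mul(2, l), l), l)) = Mul(6, Mul(Mul(3, l), l)) = Mul(6, Mul(3, Pow(l, 2))) = Mul(18, Pow(l, 2)))
Add(Mul(Function('B')(22), Pow(Pow(Add(92, 56), 2), -1)), Mul(46169, Pow(8777, -1))) = Add(Mul(Mul(18, Pow(22, 2)), Pow(Pow(Add(92, 56), 2), -1)), Mul(46169, Pow(8777, -1))) = Add(Mul(Mul(18, 484), Pow(Pow(148, 2), -1)), Mul(46169, Rational(1, 8777))) = Add(Mul(8712, Pow(21904, -1)), Rational(46169, 8777)) = Add(Mul(8712, Rational(1, 21904)), Rational(46169, 8777)) = Add(Rational(1089, 2738), Rational(46169, 8777)) = Rational(135968875, 24031426)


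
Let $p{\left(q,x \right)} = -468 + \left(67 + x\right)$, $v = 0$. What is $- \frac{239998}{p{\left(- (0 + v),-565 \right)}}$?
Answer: $\frac{119999}{483} \approx 248.45$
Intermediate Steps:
$p{\left(q,x \right)} = -401 + x$
$- \frac{239998}{p{\left(- (0 + v),-565 \right)}} = - \frac{239998}{-401 - 565} = - \frac{239998}{-966} = \left(-239998\right) \left(- \frac{1}{966}\right) = \frac{119999}{483}$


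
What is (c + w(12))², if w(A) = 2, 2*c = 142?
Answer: 5329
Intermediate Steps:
c = 71 (c = (½)*142 = 71)
(c + w(12))² = (71 + 2)² = 73² = 5329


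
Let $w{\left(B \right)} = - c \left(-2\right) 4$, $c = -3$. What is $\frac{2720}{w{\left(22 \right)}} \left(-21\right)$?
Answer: $2380$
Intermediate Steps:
$w{\left(B \right)} = -24$ ($w{\left(B \right)} = \left(-1\right) \left(-3\right) \left(-2\right) 4 = 3 \left(-2\right) 4 = \left(-6\right) 4 = -24$)
$\frac{2720}{w{\left(22 \right)}} \left(-21\right) = \frac{2720}{-24} \left(-21\right) = 2720 \left(- \frac{1}{24}\right) \left(-21\right) = \left(- \frac{340}{3}\right) \left(-21\right) = 2380$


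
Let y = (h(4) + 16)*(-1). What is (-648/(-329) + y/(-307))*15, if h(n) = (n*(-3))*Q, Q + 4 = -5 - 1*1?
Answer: 3655200/101003 ≈ 36.189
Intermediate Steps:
Q = -10 (Q = -4 + (-5 - 1*1) = -4 + (-5 - 1) = -4 - 6 = -10)
h(n) = 30*n (h(n) = (n*(-3))*(-10) = -3*n*(-10) = 30*n)
y = -136 (y = (30*4 + 16)*(-1) = (120 + 16)*(-1) = 136*(-1) = -136)
(-648/(-329) + y/(-307))*15 = (-648/(-329) - 136/(-307))*15 = (-648*(-1/329) - 136*(-1/307))*15 = (648/329 + 136/307)*15 = (243680/101003)*15 = 3655200/101003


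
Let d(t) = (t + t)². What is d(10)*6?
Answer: 2400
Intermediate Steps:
d(t) = 4*t² (d(t) = (2*t)² = 4*t²)
d(10)*6 = (4*10²)*6 = (4*100)*6 = 400*6 = 2400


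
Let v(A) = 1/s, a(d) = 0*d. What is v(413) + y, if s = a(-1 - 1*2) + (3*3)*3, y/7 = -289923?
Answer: -54795446/27 ≈ -2.0295e+6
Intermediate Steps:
a(d) = 0
y = -2029461 (y = 7*(-289923) = -2029461)
s = 27 (s = 0 + (3*3)*3 = 0 + 9*3 = 0 + 27 = 27)
v(A) = 1/27
v(413) + y = 1/27 - 2029461 = -54795446/27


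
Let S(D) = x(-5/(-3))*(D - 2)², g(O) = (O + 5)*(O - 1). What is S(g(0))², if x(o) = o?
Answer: 60025/9 ≈ 6669.4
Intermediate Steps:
g(O) = (-1 + O)*(5 + O) (g(O) = (5 + O)*(-1 + O) = (-1 + O)*(5 + O))
S(D) = 5*(-2 + D)²/3 (S(D) = (-5/(-3))*(D - 2)² = (-5*(-⅓))*(-2 + D)² = 5*(-2 + D)²/3)
S(g(0))² = (5*(-2 + (-5 + 0² + 4*0))²/3)² = (5*(-2 + (-5 + 0 + 0))²/3)² = (5*(-2 - 5)²/3)² = ((5/3)*(-7)²)² = ((5/3)*49)² = (245/3)² = 60025/9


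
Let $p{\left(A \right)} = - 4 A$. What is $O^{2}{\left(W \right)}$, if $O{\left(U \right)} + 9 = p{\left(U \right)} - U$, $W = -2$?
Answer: $1$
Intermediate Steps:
$O{\left(U \right)} = -9 - 5 U$
$O^{2}{\left(W \right)} = \left(-9 - -10\right)^{2} = \left(-9 + 10\right)^{2} = 1^{2} = 1$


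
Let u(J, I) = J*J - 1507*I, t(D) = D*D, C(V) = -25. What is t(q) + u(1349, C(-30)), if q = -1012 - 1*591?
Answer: 4427085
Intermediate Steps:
q = -1603 (q = -1012 - 591 = -1603)
t(D) = D²
u(J, I) = J² - 1507*I
t(q) + u(1349, C(-30)) = (-1603)² + (1349² - 1507*(-25)) = 2569609 + (1819801 + 37675) = 2569609 + 1857476 = 4427085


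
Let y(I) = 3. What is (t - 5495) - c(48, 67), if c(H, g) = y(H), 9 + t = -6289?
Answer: -11796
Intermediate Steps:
t = -6298 (t = -9 - 6289 = -6298)
c(H, g) = 3
(t - 5495) - c(48, 67) = (-6298 - 5495) - 1*3 = -11793 - 3 = -11796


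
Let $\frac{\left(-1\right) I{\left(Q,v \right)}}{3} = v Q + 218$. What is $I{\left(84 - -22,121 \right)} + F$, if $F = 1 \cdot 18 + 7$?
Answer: $-39107$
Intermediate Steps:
$I{\left(Q,v \right)} = -654 - 3 Q v$ ($I{\left(Q,v \right)} = - 3 \left(v Q + 218\right) = - 3 \left(Q v + 218\right) = - 3 \left(218 + Q v\right) = -654 - 3 Q v$)
$F = 25$ ($F = 18 + 7 = 25$)
$I{\left(84 - -22,121 \right)} + F = \left(-654 - 3 \left(84 - -22\right) 121\right) + 25 = \left(-654 - 3 \left(84 + 22\right) 121\right) + 25 = \left(-654 - 318 \cdot 121\right) + 25 = \left(-654 - 38478\right) + 25 = -39132 + 25 = -39107$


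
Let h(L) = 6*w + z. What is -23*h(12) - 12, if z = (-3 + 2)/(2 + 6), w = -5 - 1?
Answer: 6551/8 ≈ 818.88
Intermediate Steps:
w = -6
z = -⅛ (z = -1/8 = -1*⅛ = -⅛ ≈ -0.12500)
h(L) = -289/8 (h(L) = 6*(-6) - ⅛ = -36 - ⅛ = -289/8)
-23*h(12) - 12 = -23*(-289/8) - 12 = 6647/8 - 12 = 6551/8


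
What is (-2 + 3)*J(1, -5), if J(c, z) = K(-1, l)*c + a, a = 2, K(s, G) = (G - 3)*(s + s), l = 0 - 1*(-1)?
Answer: 6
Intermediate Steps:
l = 1 (l = 0 + 1 = 1)
K(s, G) = 2*s*(-3 + G) (K(s, G) = (-3 + G)*(2*s) = 2*s*(-3 + G))
J(c, z) = 2 + 4*c (J(c, z) = (2*(-1)*(-3 + 1))*c + 2 = (2*(-1)*(-2))*c + 2 = 4*c + 2 = 2 + 4*c)
(-2 + 3)*J(1, -5) = (-2 + 3)*(2 + 4*1) = 1*(2 + 4) = 1*6 = 6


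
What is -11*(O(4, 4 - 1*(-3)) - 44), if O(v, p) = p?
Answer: 407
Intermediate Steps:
-11*(O(4, 4 - 1*(-3)) - 44) = -11*((4 - 1*(-3)) - 44) = -11*((4 + 3) - 44) = -11*(7 - 44) = -11*(-37) = 407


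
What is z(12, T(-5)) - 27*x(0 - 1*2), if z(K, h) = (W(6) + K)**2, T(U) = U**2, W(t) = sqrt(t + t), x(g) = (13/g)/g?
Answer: 273/4 + 48*sqrt(3) ≈ 151.39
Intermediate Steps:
x(g) = 13/g**2
W(t) = sqrt(2)*sqrt(t) (W(t) = sqrt(2*t) = sqrt(2)*sqrt(t))
z(K, h) = (K + 2*sqrt(3))**2 (z(K, h) = (sqrt(2)*sqrt(6) + K)**2 = (2*sqrt(3) + K)**2 = (K + 2*sqrt(3))**2)
z(12, T(-5)) - 27*x(0 - 1*2) = (12 + 2*sqrt(3))**2 - 351/(0 - 1*2)**2 = (12 + 2*sqrt(3))**2 - 351/(0 - 2)**2 = (12 + 2*sqrt(3))**2 - 351/(-2)**2 = (12 + 2*sqrt(3))**2 - 351/4 = -351/4 + (12 + 2*sqrt(3))**2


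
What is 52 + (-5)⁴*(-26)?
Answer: -16198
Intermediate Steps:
52 + (-5)⁴*(-26) = 52 + 625*(-26) = 52 - 16250 = -16198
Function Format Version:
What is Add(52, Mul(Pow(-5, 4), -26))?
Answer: -16198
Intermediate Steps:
Add(52, Mul(Pow(-5, 4), -26)) = Add(52, Mul(625, -26)) = Add(52, -16250) = -16198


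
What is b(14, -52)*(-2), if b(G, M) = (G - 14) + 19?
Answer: -38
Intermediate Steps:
b(G, M) = 5 + G (b(G, M) = (-14 + G) + 19 = 5 + G)
b(14, -52)*(-2) = (5 + 14)*(-2) = 19*(-2) = -38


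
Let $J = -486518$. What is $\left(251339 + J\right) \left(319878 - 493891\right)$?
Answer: $40924203327$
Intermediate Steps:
$\left(251339 + J\right) \left(319878 - 493891\right) = \left(251339 - 486518\right) \left(319878 - 493891\right) = \left(-235179\right) \left(-174013\right) = 40924203327$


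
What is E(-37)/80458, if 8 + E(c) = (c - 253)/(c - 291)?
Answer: -1167/13195112 ≈ -8.8442e-5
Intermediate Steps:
E(c) = -8 + (-253 + c)/(-291 + c) (E(c) = -8 + (c - 253)/(c - 291) = -8 + (-253 + c)/(-291 + c))
E(-37)/80458 = ((2075 - 7*(-37))/(-291 - 37))/80458 = ((2075 + 259)/(-328))*(1/80458) = -1/328*2334*(1/80458) = -1167/164*1/80458 = -1167/13195112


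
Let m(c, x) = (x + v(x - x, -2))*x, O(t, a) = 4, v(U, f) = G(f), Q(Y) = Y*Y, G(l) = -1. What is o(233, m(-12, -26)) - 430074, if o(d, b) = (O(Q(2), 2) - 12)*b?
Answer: -435690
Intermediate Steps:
Q(Y) = Y²
v(U, f) = -1
m(c, x) = x*(-1 + x) (m(c, x) = (x - 1)*x = (-1 + x)*x = x*(-1 + x))
o(d, b) = -8*b (o(d, b) = (4 - 12)*b = -8*b)
o(233, m(-12, -26)) - 430074 = -(-208)*(-1 - 26) - 430074 = -(-208)*(-27) - 430074 = -8*702 - 430074 = -5616 - 430074 = -435690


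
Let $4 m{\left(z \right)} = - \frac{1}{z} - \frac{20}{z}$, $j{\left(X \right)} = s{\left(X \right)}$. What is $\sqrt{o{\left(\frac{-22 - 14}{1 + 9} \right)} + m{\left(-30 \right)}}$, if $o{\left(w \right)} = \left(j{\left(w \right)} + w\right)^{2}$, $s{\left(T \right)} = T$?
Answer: $\frac{\sqrt{20806}}{20} \approx 7.2121$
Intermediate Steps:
$j{\left(X \right)} = X$
$m{\left(z \right)} = - \frac{21}{4 z}$ ($m{\left(z \right)} = \frac{- \frac{1}{z} - \frac{20}{z}}{4} = \frac{\left(-21\right) \frac{1}{z}}{4} = - \frac{21}{4 z}$)
$o{\left(w \right)} = 4 w^{2}$ ($o{\left(w \right)} = \left(w + w\right)^{2} = \left(2 w\right)^{2} = 4 w^{2}$)
$\sqrt{o{\left(\frac{-22 - 14}{1 + 9} \right)} + m{\left(-30 \right)}} = \sqrt{4 \left(\frac{-22 - 14}{1 + 9}\right)^{2} - \frac{21}{4 \left(-30\right)}} = \sqrt{4 \left(- \frac{36}{10}\right)^{2} - - \frac{7}{40}} = \sqrt{4 \left(\left(-36\right) \frac{1}{10}\right)^{2} + \frac{7}{40}} = \sqrt{4 \left(- \frac{18}{5}\right)^{2} + \frac{7}{40}} = \sqrt{4 \cdot \frac{324}{25} + \frac{7}{40}} = \sqrt{\frac{1296}{25} + \frac{7}{40}} = \sqrt{\frac{10403}{200}} = \frac{\sqrt{20806}}{20}$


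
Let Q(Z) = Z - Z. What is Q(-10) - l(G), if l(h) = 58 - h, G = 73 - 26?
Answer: -11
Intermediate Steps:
G = 47
Q(Z) = 0
Q(-10) - l(G) = 0 - (58 - 1*47) = 0 - (58 - 47) = 0 - 1*11 = 0 - 11 = -11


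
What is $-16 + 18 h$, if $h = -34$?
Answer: $-628$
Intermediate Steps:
$-16 + 18 h = -16 + 18 \left(-34\right) = -16 - 612 = -628$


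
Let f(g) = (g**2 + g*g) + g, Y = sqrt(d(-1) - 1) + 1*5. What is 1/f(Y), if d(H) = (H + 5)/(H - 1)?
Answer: -I/(-49*I + 21*sqrt(3)) ≈ 0.013158 - 0.0097672*I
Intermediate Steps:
d(H) = (5 + H)/(-1 + H)
Y = 5 + I*sqrt(3) (Y = sqrt((5 - 1)/(-1 - 1) - 1) + 1*5 = sqrt(4/(-2) - 1) + 5 = sqrt(-1/2*4 - 1) + 5 = sqrt(-2 - 1) + 5 = sqrt(-3) + 5 = I*sqrt(3) + 5 = 5 + I*sqrt(3) ≈ 5.0 + 1.732*I)
f(g) = g + 2*g**2 (f(g) = (g**2 + g**2) + g = 2*g**2 + g = g + 2*g**2)
1/f(Y) = 1/((5 + I*sqrt(3))*(1 + 2*(5 + I*sqrt(3)))) = 1/((5 + I*sqrt(3))*(1 + (10 + 2*I*sqrt(3)))) = 1/((5 + I*sqrt(3))*(11 + 2*I*sqrt(3)))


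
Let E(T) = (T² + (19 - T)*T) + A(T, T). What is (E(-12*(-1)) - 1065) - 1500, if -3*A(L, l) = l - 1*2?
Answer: -7021/3 ≈ -2340.3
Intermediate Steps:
A(L, l) = ⅔ - l/3 (A(L, l) = -(l - 1*2)/3 = -(l - 2)/3 = -(-2 + l)/3 = ⅔ - l/3)
E(T) = ⅔ + T² - T/3 + T*(19 - T) (E(T) = (T² + (19 - T)*T) + (⅔ - T/3) = (T² + T*(19 - T)) + (⅔ - T/3) = ⅔ + T² - T/3 + T*(19 - T))
(E(-12*(-1)) - 1065) - 1500 = ((⅔ + 56*(-12*(-1))/3) - 1065) - 1500 = ((⅔ + (56/3)*12) - 1065) - 1500 = ((⅔ + 224) - 1065) - 1500 = (674/3 - 1065) - 1500 = -2521/3 - 1500 = -7021/3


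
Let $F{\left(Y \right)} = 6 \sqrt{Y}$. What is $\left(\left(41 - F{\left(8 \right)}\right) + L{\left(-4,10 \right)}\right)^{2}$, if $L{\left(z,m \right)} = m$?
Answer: $2889 - 1224 \sqrt{2} \approx 1158.0$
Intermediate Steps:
$\left(\left(41 - F{\left(8 \right)}\right) + L{\left(-4,10 \right)}\right)^{2} = \left(\left(41 - 6 \sqrt{8}\right) + 10\right)^{2} = \left(\left(41 - 6 \cdot 2 \sqrt{2}\right) + 10\right)^{2} = \left(\left(41 - 12 \sqrt{2}\right) + 10\right)^{2} = \left(51 - 12 \sqrt{2}\right)^{2}$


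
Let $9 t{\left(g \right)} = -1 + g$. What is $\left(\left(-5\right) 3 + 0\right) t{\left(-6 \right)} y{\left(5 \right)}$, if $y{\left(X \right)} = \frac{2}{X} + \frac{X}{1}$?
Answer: $63$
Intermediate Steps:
$t{\left(g \right)} = - \frac{1}{9} + \frac{g}{9}$ ($t{\left(g \right)} = \frac{-1 + g}{9} = - \frac{1}{9} + \frac{g}{9}$)
$y{\left(X \right)} = X + \frac{2}{X}$ ($y{\left(X \right)} = \frac{2}{X} + X 1 = \frac{2}{X} + X = X + \frac{2}{X}$)
$\left(\left(-5\right) 3 + 0\right) t{\left(-6 \right)} y{\left(5 \right)} = \left(\left(-5\right) 3 + 0\right) \left(- \frac{1}{9} + \frac{1}{9} \left(-6\right)\right) \left(5 + \frac{2}{5}\right) = \left(-15 + 0\right) \left(- \frac{1}{9} - \frac{2}{3}\right) \left(5 + 2 \cdot \frac{1}{5}\right) = \left(-15\right) \left(- \frac{7}{9}\right) \left(5 + \frac{2}{5}\right) = \frac{35}{3} \cdot \frac{27}{5} = 63$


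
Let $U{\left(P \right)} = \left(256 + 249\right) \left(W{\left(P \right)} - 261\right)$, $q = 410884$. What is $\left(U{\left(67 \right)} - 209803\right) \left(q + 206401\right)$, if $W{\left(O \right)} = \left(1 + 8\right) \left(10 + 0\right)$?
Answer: $-182813891030$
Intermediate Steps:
$W{\left(O \right)} = 90$ ($W{\left(O \right)} = 9 \cdot 10 = 90$)
$U{\left(P \right)} = -86355$ ($U{\left(P \right)} = \left(256 + 249\right) \left(90 - 261\right) = 505 \left(-171\right) = -86355$)
$\left(U{\left(67 \right)} - 209803\right) \left(q + 206401\right) = \left(-86355 - 209803\right) \left(410884 + 206401\right) = \left(-296158\right) 617285 = -182813891030$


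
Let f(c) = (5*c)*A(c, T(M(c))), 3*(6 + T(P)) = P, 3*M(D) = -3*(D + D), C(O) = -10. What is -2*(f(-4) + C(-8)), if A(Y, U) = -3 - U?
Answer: 100/3 ≈ 33.333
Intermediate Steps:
M(D) = -2*D (M(D) = (-3*(D + D))/3 = (-6*D)/3 = -2*D)
T(P) = -6 + P/3
f(c) = 5*c*(3 + 2*c/3) (f(c) = (5*c)*(-3 - (-6 + (-2*c)/3)) = (5*c)*(-3 - (-6 - 2*c/3)) = (5*c)*(-3 + (6 + 2*c/3)) = (5*c)*(3 + 2*c/3) = 5*c*(3 + 2*c/3))
-2*(f(-4) + C(-8)) = -2*((5/3)*(-4)*(9 + 2*(-4)) - 10) = -2*((5/3)*(-4)*(9 - 8) - 10) = -2*((5/3)*(-4)*1 - 10) = -2*(-20/3 - 10) = -2*(-50/3) = 100/3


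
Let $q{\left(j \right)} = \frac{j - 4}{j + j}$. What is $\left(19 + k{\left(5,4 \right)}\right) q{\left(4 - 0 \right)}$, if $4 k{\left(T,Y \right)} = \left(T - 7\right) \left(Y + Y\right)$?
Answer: $0$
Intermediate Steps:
$k{\left(T,Y \right)} = \frac{Y \left(-7 + T\right)}{2}$ ($k{\left(T,Y \right)} = \frac{\left(T - 7\right) \left(Y + Y\right)}{4} = \frac{\left(-7 + T\right) 2 Y}{4} = \frac{2 Y \left(-7 + T\right)}{4} = \frac{Y \left(-7 + T\right)}{2}$)
$q{\left(j \right)} = \frac{-4 + j}{2 j}$
$\left(19 + k{\left(5,4 \right)}\right) q{\left(4 - 0 \right)} = \left(19 + \frac{1}{2} \cdot 4 \left(-7 + 5\right)\right) \frac{-4 + \left(4 - 0\right)}{2 \left(4 - 0\right)} = \left(19 + \frac{1}{2} \cdot 4 \left(-2\right)\right) \frac{-4 + \left(4 + 0\right)}{2 \left(4 + 0\right)} = \left(19 - 4\right) \frac{-4 + 4}{2 \cdot 4} = 15 \cdot \frac{1}{2} \cdot \frac{1}{4} \cdot 0 = 15 \cdot 0 = 0$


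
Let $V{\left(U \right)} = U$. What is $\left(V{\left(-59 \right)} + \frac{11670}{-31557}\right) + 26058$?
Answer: $\frac{273479591}{10519} \approx 25999.0$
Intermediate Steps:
$\left(V{\left(-59 \right)} + \frac{11670}{-31557}\right) + 26058 = \left(-59 + \frac{11670}{-31557}\right) + 26058 = \left(-59 + 11670 \left(- \frac{1}{31557}\right)\right) + 26058 = \left(-59 - \frac{3890}{10519}\right) + 26058 = - \frac{624511}{10519} + 26058 = \frac{273479591}{10519}$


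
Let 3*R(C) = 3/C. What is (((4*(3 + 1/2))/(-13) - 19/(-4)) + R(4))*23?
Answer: 1173/13 ≈ 90.231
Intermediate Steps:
R(C) = 1/C (R(C) = (3/C)/3 = 1/C)
(((4*(3 + 1/2))/(-13) - 19/(-4)) + R(4))*23 = (((4*(3 + 1/2))/(-13) - 19/(-4)) + 1/4)*23 = (((4*(3 + ½))*(-1/13) - 19*(-¼)) + ¼)*23 = (((4*(7/2))*(-1/13) + 19/4) + ¼)*23 = ((14*(-1/13) + 19/4) + ¼)*23 = ((-14/13 + 19/4) + ¼)*23 = (191/52 + ¼)*23 = (51/13)*23 = 1173/13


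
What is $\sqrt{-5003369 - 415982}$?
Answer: $7 i \sqrt{110599} \approx 2327.9 i$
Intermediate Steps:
$\sqrt{-5003369 - 415982} = \sqrt{-5419351} = 7 i \sqrt{110599}$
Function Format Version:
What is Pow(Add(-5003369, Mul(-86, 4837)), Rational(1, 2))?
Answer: Mul(7, I, Pow(110599, Rational(1, 2))) ≈ Mul(2327.9, I)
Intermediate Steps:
Pow(Add(-5003369, Mul(-86, 4837)), Rational(1, 2)) = Pow(Add(-5003369, -415982), Rational(1, 2)) = Pow(-5419351, Rational(1, 2)) = Mul(7, I, Pow(110599, Rational(1, 2)))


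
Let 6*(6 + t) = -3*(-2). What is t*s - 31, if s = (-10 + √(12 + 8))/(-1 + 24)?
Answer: -663/23 - 10*√5/23 ≈ -29.798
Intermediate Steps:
t = -5 (t = -6 + (-3*(-2))/6 = -6 + (⅙)*6 = -6 + 1 = -5)
s = -10/23 + 2*√5/23 (s = (-10 + √20)/23 = (-10 + 2*√5)*(1/23) = -10/23 + 2*√5/23 ≈ -0.24034)
t*s - 31 = -5*(-10/23 + 2*√5/23) - 31 = (50/23 - 10*√5/23) - 31 = -663/23 - 10*√5/23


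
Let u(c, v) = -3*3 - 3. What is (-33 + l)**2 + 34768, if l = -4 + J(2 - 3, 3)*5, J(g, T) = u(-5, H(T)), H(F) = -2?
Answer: 44177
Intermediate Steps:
u(c, v) = -12 (u(c, v) = -9 - 3 = -12)
J(g, T) = -12
l = -64 (l = -4 - 12*5 = -4 - 60 = -64)
(-33 + l)**2 + 34768 = (-33 - 64)**2 + 34768 = (-97)**2 + 34768 = 9409 + 34768 = 44177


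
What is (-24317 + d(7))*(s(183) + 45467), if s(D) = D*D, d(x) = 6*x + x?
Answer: -1916104208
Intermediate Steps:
d(x) = 7*x
s(D) = D²
(-24317 + d(7))*(s(183) + 45467) = (-24317 + 7*7)*(183² + 45467) = (-24317 + 49)*(33489 + 45467) = -24268*78956 = -1916104208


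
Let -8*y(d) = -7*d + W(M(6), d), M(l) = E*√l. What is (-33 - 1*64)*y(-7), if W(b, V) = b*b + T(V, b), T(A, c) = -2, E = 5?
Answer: 19109/8 ≈ 2388.6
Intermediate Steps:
M(l) = 5*√l
W(b, V) = -2 + b² (W(b, V) = b*b - 2 = b² - 2 = -2 + b²)
y(d) = -37/2 + 7*d/8 (y(d) = -(-7*d + (-2 + (5*√6)²))/8 = -(-7*d + (-2 + 150))/8 = -(-7*d + 148)/8 = -(148 - 7*d)/8 = -37/2 + 7*d/8)
(-33 - 1*64)*y(-7) = (-33 - 1*64)*(-37/2 + (7/8)*(-7)) = (-33 - 64)*(-37/2 - 49/8) = -97*(-197/8) = 19109/8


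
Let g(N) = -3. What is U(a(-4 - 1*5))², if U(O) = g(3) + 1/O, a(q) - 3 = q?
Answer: 361/36 ≈ 10.028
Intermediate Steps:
a(q) = 3 + q
U(O) = -3 + 1/O
U(a(-4 - 1*5))² = (-3 + 1/(3 + (-4 - 1*5)))² = (-3 + 1/(3 + (-4 - 5)))² = (-3 + 1/(3 - 9))² = (-3 + 1/(-6))² = (-3 - ⅙)² = (-19/6)² = 361/36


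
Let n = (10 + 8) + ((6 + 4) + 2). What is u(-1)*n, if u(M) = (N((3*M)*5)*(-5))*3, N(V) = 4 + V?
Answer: 4950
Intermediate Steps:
u(M) = -60 - 225*M (u(M) = ((4 + (3*M)*5)*(-5))*3 = ((4 + 15*M)*(-5))*3 = (-20 - 75*M)*3 = -60 - 225*M)
n = 30 (n = 18 + (10 + 2) = 18 + 12 = 30)
u(-1)*n = (-60 - 225*(-1))*30 = (-60 + 225)*30 = 165*30 = 4950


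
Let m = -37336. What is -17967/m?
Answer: 17967/37336 ≈ 0.48122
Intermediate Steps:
-17967/m = -17967/(-37336) = -17967*(-1/37336) = 17967/37336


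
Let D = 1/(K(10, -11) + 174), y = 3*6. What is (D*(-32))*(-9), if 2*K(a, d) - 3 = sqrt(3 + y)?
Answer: 16848/10265 - 48*sqrt(21)/10265 ≈ 1.6199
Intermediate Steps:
y = 18
K(a, d) = 3/2 + sqrt(21)/2 (K(a, d) = 3/2 + sqrt(3 + 18)/2 = 3/2 + sqrt(21)/2)
D = 1/(351/2 + sqrt(21)/2) (D = 1/((3/2 + sqrt(21)/2) + 174) = 1/(351/2 + sqrt(21)/2) ≈ 0.0056246)
(D*(-32))*(-9) = ((117/20530 - sqrt(21)/61590)*(-32))*(-9) = (-1872/10265 + 16*sqrt(21)/30795)*(-9) = 16848/10265 - 48*sqrt(21)/10265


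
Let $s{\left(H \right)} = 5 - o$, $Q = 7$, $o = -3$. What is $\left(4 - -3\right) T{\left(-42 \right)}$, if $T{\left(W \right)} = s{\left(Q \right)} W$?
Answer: $-2352$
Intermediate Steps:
$s{\left(H \right)} = 8$ ($s{\left(H \right)} = 5 - -3 = 5 + 3 = 8$)
$T{\left(W \right)} = 8 W$
$\left(4 - -3\right) T{\left(-42 \right)} = \left(4 - -3\right) 8 \left(-42\right) = \left(4 + 3\right) \left(-336\right) = 7 \left(-336\right) = -2352$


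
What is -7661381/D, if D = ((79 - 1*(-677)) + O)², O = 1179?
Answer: -7661381/3744225 ≈ -2.0462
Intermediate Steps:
D = 3744225 (D = ((79 - 1*(-677)) + 1179)² = ((79 + 677) + 1179)² = (756 + 1179)² = 1935² = 3744225)
-7661381/D = -7661381/3744225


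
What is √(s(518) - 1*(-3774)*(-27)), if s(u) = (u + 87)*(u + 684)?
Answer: 4*√39082 ≈ 790.77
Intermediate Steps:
s(u) = (87 + u)*(684 + u)
√(s(518) - 1*(-3774)*(-27)) = √((59508 + 518² + 771*518) - 1*(-3774)*(-27)) = √((59508 + 268324 + 399378) + 3774*(-27)) = √(727210 - 101898) = √625312 = 4*√39082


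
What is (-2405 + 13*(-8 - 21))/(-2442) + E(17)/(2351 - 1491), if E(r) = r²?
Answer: 1549129/1050060 ≈ 1.4753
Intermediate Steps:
(-2405 + 13*(-8 - 21))/(-2442) + E(17)/(2351 - 1491) = (-2405 + 13*(-8 - 21))/(-2442) + 17²/(2351 - 1491) = (-2405 + 13*(-29))*(-1/2442) + 289/860 = (-2405 - 377)*(-1/2442) + 289*(1/860) = -2782*(-1/2442) + 289/860 = 1391/1221 + 289/860 = 1549129/1050060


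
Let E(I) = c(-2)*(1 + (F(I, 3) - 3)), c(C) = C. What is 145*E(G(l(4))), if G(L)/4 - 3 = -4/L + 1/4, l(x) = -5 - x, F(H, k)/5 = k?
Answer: -3770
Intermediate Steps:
F(H, k) = 5*k
G(L) = 13 - 16/L (G(L) = 12 + 4*(-4/L + 1/4) = 12 + 4*(1/4 - 4/L) = 12 + (1 - 16/L) = 13 - 16/L)
E(I) = -26 (E(I) = -2*(1 + (5*3 - 3)) = -2*(1 + (15 - 3)) = -2*(1 + 12) = -2*13 = -26)
145*E(G(l(4))) = 145*(-26) = -3770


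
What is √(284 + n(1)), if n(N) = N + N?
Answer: √286 ≈ 16.912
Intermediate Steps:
n(N) = 2*N
√(284 + n(1)) = √(284 + 2*1) = √(284 + 2) = √286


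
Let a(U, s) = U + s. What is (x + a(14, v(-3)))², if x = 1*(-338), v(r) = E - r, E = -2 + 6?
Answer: 100489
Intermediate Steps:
E = 4
v(r) = 4 - r
x = -338
(x + a(14, v(-3)))² = (-338 + (14 + (4 - 1*(-3))))² = (-338 + (14 + (4 + 3)))² = (-338 + (14 + 7))² = (-338 + 21)² = (-317)² = 100489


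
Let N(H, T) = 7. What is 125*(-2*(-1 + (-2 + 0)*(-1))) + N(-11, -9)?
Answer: -243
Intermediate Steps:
125*(-2*(-1 + (-2 + 0)*(-1))) + N(-11, -9) = 125*(-2*(-1 + (-2 + 0)*(-1))) + 7 = 125*(-2*(-1 - 2*(-1))) + 7 = 125*(-2*(-1 + 2)) + 7 = 125*(-2*1) + 7 = 125*(-2) + 7 = -250 + 7 = -243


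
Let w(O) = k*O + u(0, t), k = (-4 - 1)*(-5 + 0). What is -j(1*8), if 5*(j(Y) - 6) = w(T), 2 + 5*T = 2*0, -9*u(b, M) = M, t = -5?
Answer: -37/9 ≈ -4.1111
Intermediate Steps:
u(b, M) = -M/9
k = 25 (k = -5*(-5) = 25)
T = -⅖ (T = -⅖ + (2*0)/5 = -⅖ + (⅕)*0 = -⅖ + 0 = -⅖ ≈ -0.40000)
w(O) = 5/9 + 25*O (w(O) = 25*O - ⅑*(-5) = 25*O + 5/9 = 5/9 + 25*O)
j(Y) = 37/9 (j(Y) = 6 + (5/9 + 25*(-⅖))/5 = 6 + (5/9 - 10)/5 = 6 + (⅕)*(-85/9) = 6 - 17/9 = 37/9)
-j(1*8) = -1*37/9 = -37/9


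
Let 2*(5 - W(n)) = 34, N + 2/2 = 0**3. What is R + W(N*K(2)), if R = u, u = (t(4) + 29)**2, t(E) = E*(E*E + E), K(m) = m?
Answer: 11869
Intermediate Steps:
N = -1 (N = -1 + 0**3 = -1 + 0 = -1)
t(E) = E*(E + E**2) (t(E) = E*(E**2 + E) = E*(E + E**2))
u = 11881 (u = (4**2*(1 + 4) + 29)**2 = (16*5 + 29)**2 = (80 + 29)**2 = 109**2 = 11881)
W(n) = -12 (W(n) = 5 - 1/2*34 = 5 - 17 = -12)
R = 11881
R + W(N*K(2)) = 11881 - 12 = 11869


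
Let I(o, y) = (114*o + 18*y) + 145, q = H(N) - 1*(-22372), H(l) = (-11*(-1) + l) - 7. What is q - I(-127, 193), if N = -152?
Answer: 33083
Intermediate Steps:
H(l) = 4 + l (H(l) = (11 + l) - 7 = 4 + l)
q = 22224 (q = (4 - 152) - 1*(-22372) = -148 + 22372 = 22224)
I(o, y) = 145 + 18*y + 114*o (I(o, y) = (18*y + 114*o) + 145 = 145 + 18*y + 114*o)
q - I(-127, 193) = 22224 - (145 + 18*193 + 114*(-127)) = 22224 - (145 + 3474 - 14478) = 22224 - 1*(-10859) = 22224 + 10859 = 33083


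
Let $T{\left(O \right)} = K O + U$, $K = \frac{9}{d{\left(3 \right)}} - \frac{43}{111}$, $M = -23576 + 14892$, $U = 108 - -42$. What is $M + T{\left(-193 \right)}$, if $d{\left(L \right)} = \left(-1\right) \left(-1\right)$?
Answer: $- \frac{1131782}{111} \approx -10196.0$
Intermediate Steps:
$U = 150$ ($U = 108 + 42 = 150$)
$d{\left(L \right)} = 1$
$M = -8684$
$K = \frac{956}{111}$ ($K = \frac{9}{1} - \frac{43}{111} = 9 \cdot 1 - \frac{43}{111} = 9 - \frac{43}{111} = \frac{956}{111} \approx 8.6126$)
$T{\left(O \right)} = 150 + \frac{956 O}{111}$ ($T{\left(O \right)} = \frac{956 O}{111} + 150 = 150 + \frac{956 O}{111}$)
$M + T{\left(-193 \right)} = -8684 + \left(150 + \frac{956}{111} \left(-193\right)\right) = -8684 + \left(150 - \frac{184508}{111}\right) = -8684 - \frac{167858}{111} = - \frac{1131782}{111}$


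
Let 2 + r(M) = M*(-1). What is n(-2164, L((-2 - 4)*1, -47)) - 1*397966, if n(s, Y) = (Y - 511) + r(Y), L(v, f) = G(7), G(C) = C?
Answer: -398479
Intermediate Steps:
r(M) = -2 - M (r(M) = -2 + M*(-1) = -2 - M)
L(v, f) = 7
n(s, Y) = -513 (n(s, Y) = (Y - 511) + (-2 - Y) = (-511 + Y) + (-2 - Y) = -513)
n(-2164, L((-2 - 4)*1, -47)) - 1*397966 = -513 - 1*397966 = -513 - 397966 = -398479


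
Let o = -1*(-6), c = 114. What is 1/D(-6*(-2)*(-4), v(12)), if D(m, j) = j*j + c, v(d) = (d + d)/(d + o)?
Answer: 9/1042 ≈ 0.0086372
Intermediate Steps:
o = 6
v(d) = 2*d/(6 + d) (v(d) = (d + d)/(d + 6) = (2*d)/(6 + d) = 2*d/(6 + d))
D(m, j) = 114 + j² (D(m, j) = j*j + 114 = j² + 114 = 114 + j²)
1/D(-6*(-2)*(-4), v(12)) = 1/(114 + (2*12/(6 + 12))²) = 1/(114 + (2*12/18)²) = 1/(114 + (2*12*(1/18))²) = 1/(114 + (4/3)²) = 1/(114 + 16/9) = 1/(1042/9) = 9/1042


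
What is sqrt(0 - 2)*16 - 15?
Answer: -15 + 16*I*sqrt(2) ≈ -15.0 + 22.627*I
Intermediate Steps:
sqrt(0 - 2)*16 - 15 = sqrt(-2)*16 - 15 = (I*sqrt(2))*16 - 15 = 16*I*sqrt(2) - 15 = -15 + 16*I*sqrt(2)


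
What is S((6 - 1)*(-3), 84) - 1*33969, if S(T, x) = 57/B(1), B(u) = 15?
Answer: -169826/5 ≈ -33965.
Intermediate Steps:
S(T, x) = 19/5 (S(T, x) = 57/15 = 57*(1/15) = 19/5)
S((6 - 1)*(-3), 84) - 1*33969 = 19/5 - 1*33969 = 19/5 - 33969 = -169826/5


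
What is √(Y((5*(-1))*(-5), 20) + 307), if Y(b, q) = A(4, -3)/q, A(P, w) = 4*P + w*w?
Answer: 3*√137/2 ≈ 17.557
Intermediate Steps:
A(P, w) = w² + 4*P (A(P, w) = 4*P + w² = w² + 4*P)
Y(b, q) = 25/q (Y(b, q) = ((-3)² + 4*4)/q = (9 + 16)/q = 25/q)
√(Y((5*(-1))*(-5), 20) + 307) = √(25/20 + 307) = √(25*(1/20) + 307) = √(5/4 + 307) = √(1233/4) = 3*√137/2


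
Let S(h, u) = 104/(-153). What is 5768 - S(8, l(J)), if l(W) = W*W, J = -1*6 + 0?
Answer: 882608/153 ≈ 5768.7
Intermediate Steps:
J = -6 (J = -6 + 0 = -6)
l(W) = W²
S(h, u) = -104/153 (S(h, u) = 104*(-1/153) = -104/153)
5768 - S(8, l(J)) = 5768 - 1*(-104/153) = 5768 + 104/153 = 882608/153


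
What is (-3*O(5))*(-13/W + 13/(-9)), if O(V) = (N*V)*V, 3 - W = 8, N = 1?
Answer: -260/3 ≈ -86.667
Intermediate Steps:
W = -5 (W = 3 - 1*8 = 3 - 8 = -5)
O(V) = V² (O(V) = (1*V)*V = V*V = V²)
(-3*O(5))*(-13/W + 13/(-9)) = (-3*5²)*(-13/(-5) + 13/(-9)) = (-3*25)*(-13*(-⅕) + 13*(-⅑)) = -75*(13/5 - 13/9) = -75*52/45 = -260/3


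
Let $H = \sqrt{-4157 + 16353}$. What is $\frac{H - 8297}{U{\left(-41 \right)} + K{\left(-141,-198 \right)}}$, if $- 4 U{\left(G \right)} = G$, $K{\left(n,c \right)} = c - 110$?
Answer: $\frac{33188}{1191} - \frac{8 \sqrt{3049}}{1191} \approx 27.495$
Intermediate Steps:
$K{\left(n,c \right)} = -110 + c$
$U{\left(G \right)} = - \frac{G}{4}$
$H = 2 \sqrt{3049}$ ($H = \sqrt{12196} = 2 \sqrt{3049} \approx 110.44$)
$\frac{H - 8297}{U{\left(-41 \right)} + K{\left(-141,-198 \right)}} = \frac{2 \sqrt{3049} - 8297}{\left(- \frac{1}{4}\right) \left(-41\right) - 308} = \frac{-8297 + 2 \sqrt{3049}}{\frac{41}{4} - 308} = \frac{-8297 + 2 \sqrt{3049}}{- \frac{1191}{4}} = \left(-8297 + 2 \sqrt{3049}\right) \left(- \frac{4}{1191}\right) = \frac{33188}{1191} - \frac{8 \sqrt{3049}}{1191}$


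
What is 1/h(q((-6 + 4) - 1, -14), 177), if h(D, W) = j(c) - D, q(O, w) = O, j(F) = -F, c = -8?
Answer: 1/11 ≈ 0.090909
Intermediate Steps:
h(D, W) = 8 - D (h(D, W) = -1*(-8) - D = 8 - D)
1/h(q((-6 + 4) - 1, -14), 177) = 1/(8 - ((-6 + 4) - 1)) = 1/(8 - (-2 - 1)) = 1/(8 - 1*(-3)) = 1/(8 + 3) = 1/11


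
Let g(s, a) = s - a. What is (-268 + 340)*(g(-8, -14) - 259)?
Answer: -18216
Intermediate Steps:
(-268 + 340)*(g(-8, -14) - 259) = (-268 + 340)*((-8 - 1*(-14)) - 259) = 72*((-8 + 14) - 259) = 72*(6 - 259) = 72*(-253) = -18216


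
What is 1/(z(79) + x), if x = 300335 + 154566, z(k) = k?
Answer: 1/454980 ≈ 2.1979e-6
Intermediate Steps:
x = 454901
1/(z(79) + x) = 1/(79 + 454901) = 1/454980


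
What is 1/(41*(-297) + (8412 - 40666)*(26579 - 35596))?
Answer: 1/290822141 ≈ 3.4385e-9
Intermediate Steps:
1/(41*(-297) + (8412 - 40666)*(26579 - 35596)) = 1/(-12177 - 32254*(-9017)) = 1/(-12177 + 290834318) = 1/290822141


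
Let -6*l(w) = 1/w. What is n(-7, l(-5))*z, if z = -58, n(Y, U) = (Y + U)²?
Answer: -1266749/450 ≈ -2815.0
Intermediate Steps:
l(w) = -1/(6*w)
n(Y, U) = (U + Y)²
n(-7, l(-5))*z = (-⅙/(-5) - 7)²*(-58) = (-⅙*(-⅕) - 7)²*(-58) = (1/30 - 7)²*(-58) = (-209/30)²*(-58) = (43681/900)*(-58) = -1266749/450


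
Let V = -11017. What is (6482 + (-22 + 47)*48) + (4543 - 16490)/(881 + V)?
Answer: 77876699/10136 ≈ 7683.2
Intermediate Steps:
(6482 + (-22 + 47)*48) + (4543 - 16490)/(881 + V) = (6482 + (-22 + 47)*48) + (4543 - 16490)/(881 - 11017) = (6482 + 25*48) - 11947/(-10136) = (6482 + 1200) - 11947*(-1/10136) = 7682 + 11947/10136 = 77876699/10136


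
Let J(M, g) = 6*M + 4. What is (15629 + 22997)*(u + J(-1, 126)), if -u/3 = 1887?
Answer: -218739038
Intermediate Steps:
J(M, g) = 4 + 6*M
u = -5661 (u = -3*1887 = -5661)
(15629 + 22997)*(u + J(-1, 126)) = (15629 + 22997)*(-5661 + (4 + 6*(-1))) = 38626*(-5661 + (4 - 6)) = 38626*(-5661 - 2) = 38626*(-5663) = -218739038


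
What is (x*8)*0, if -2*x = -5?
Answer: 0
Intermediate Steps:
x = 5/2 (x = -½*(-5) = 5/2 ≈ 2.5000)
(x*8)*0 = ((5/2)*8)*0 = 20*0 = 0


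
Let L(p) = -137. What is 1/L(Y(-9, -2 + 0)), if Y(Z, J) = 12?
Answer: -1/137 ≈ -0.0072993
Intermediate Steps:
1/L(Y(-9, -2 + 0)) = 1/(-137) = -1/137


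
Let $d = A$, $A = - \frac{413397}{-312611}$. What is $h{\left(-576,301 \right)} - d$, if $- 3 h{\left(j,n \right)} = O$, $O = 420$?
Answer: $- \frac{44178937}{312611} \approx -141.32$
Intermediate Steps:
$A = \frac{413397}{312611}$ ($A = \left(-413397\right) \left(- \frac{1}{312611}\right) = \frac{413397}{312611} \approx 1.3224$)
$h{\left(j,n \right)} = -140$ ($h{\left(j,n \right)} = \left(- \frac{1}{3}\right) 420 = -140$)
$d = \frac{413397}{312611} \approx 1.3224$
$h{\left(-576,301 \right)} - d = -140 - \frac{413397}{312611} = - \frac{44178937}{312611}$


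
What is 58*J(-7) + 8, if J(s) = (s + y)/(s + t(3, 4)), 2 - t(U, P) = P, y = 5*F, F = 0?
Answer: 478/9 ≈ 53.111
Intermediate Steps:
y = 0 (y = 5*0 = 0)
t(U, P) = 2 - P
J(s) = s/(-2 + s) (J(s) = (s + 0)/(s + (2 - 1*4)) = s/(s + (2 - 4)) = s/(s - 2) = s/(-2 + s))
58*J(-7) + 8 = 58*(-7/(-2 - 7)) + 8 = 58*(-7/(-9)) + 8 = 58*(-7*(-⅑)) + 8 = 58*(7/9) + 8 = 406/9 + 8 = 478/9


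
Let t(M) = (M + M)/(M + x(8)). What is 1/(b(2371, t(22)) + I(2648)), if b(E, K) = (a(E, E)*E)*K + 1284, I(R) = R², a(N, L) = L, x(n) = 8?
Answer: 15/228873922 ≈ 6.5538e-8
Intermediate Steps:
t(M) = 2*M/(8 + M) (t(M) = (M + M)/(M + 8) = (2*M)/(8 + M) = 2*M/(8 + M))
b(E, K) = 1284 + K*E² (b(E, K) = (E*E)*K + 1284 = E²*K + 1284 = K*E² + 1284 = 1284 + K*E²)
1/(b(2371, t(22)) + I(2648)) = 1/((1284 + (2*22/(8 + 22))*2371²) + 2648²) = 1/((1284 + (2*22/30)*5621641) + 7011904) = 1/((1284 + (2*22*(1/30))*5621641) + 7011904) = 1/((1284 + (22/15)*5621641) + 7011904) = 1/((1284 + 123676102/15) + 7011904) = 1/(123695362/15 + 7011904) = 1/(228873922/15) = 15/228873922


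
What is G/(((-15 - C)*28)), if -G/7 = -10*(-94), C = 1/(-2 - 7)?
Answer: 2115/134 ≈ 15.784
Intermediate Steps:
C = -⅑ (C = 1/(-9) = -⅑ ≈ -0.11111)
G = -6580 (G = -(-70)*(-94) = -7*940 = -6580)
G/(((-15 - C)*28)) = -6580*1/(28*(-15 - 1*(-⅑))) = -6580*1/(28*(-15 + ⅑)) = -6580/((-134/9*28)) = -6580/(-3752/9) = -6580*(-9/3752) = 2115/134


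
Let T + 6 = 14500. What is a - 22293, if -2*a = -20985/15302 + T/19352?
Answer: -3300703475903/148062152 ≈ -22293.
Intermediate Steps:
T = 14494 (T = -6 + 14500 = 14494)
a = 46078633/148062152 (a = -(-20985/15302 + 14494/19352)/2 = -(-20985*1/15302 + 14494*(1/19352))/2 = -(-20985/15302 + 7247/9676)/2 = -½*(-46078633/74031076) = 46078633/148062152 ≈ 0.31121)
a - 22293 = 46078633/148062152 - 22293 = -3300703475903/148062152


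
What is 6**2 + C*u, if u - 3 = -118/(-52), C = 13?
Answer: 209/2 ≈ 104.50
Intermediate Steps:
u = 137/26 (u = 3 - 118/(-52) = 3 - 118*(-1/52) = 3 + 59/26 = 137/26 ≈ 5.2692)
6**2 + C*u = 6**2 + 13*(137/26) = 36 + 137/2 = 209/2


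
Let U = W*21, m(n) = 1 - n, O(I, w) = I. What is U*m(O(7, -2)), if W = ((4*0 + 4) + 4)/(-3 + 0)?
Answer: 336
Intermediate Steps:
W = -8/3 (W = ((0 + 4) + 4)/(-3) = (4 + 4)*(-1/3) = 8*(-1/3) = -8/3 ≈ -2.6667)
U = -56 (U = -8/3*21 = -56)
U*m(O(7, -2)) = -56*(1 - 1*7) = -56*(1 - 7) = -56*(-6) = 336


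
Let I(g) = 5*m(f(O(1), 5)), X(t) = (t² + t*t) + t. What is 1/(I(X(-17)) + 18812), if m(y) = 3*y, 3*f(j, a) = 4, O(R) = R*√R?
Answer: 1/18832 ≈ 5.3101e-5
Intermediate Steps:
X(t) = t + 2*t² (X(t) = (t² + t²) + t = 2*t² + t = t + 2*t²)
O(R) = R^(3/2)
f(j, a) = 4/3 (f(j, a) = (⅓)*4 = 4/3)
I(g) = 20 (I(g) = 5*(3*(4/3)) = 5*4 = 20)
1/(I(X(-17)) + 18812) = 1/(20 + 18812) = 1/18832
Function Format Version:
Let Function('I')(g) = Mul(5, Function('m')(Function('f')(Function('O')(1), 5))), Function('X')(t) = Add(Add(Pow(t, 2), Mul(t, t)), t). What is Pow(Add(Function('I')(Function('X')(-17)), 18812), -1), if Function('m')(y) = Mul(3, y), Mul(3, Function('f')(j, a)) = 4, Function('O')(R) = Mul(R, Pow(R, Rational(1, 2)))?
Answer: Rational(1, 18832) ≈ 5.3101e-5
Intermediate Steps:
Function('X')(t) = Add(t, Mul(2, Pow(t, 2))) (Function('X')(t) = Add(Add(Pow(t, 2), Pow(t, 2)), t) = Add(Mul(2, Pow(t, 2)), t) = Add(t, Mul(2, Pow(t, 2))))
Function('O')(R) = Pow(R, Rational(3, 2))
Function('f')(j, a) = Rational(4, 3) (Function('f')(j, a) = Mul(Rational(1, 3), 4) = Rational(4, 3))
Function('I')(g) = 20 (Function('I')(g) = Mul(5, Mul(3, Rational(4, 3))) = Mul(5, 4) = 20)
Pow(Add(Function('I')(Function('X')(-17)), 18812), -1) = Pow(Add(20, 18812), -1) = Pow(18832, -1) = Rational(1, 18832)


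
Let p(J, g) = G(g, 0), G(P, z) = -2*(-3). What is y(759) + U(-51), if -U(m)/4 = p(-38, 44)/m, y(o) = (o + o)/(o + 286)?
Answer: 3106/1615 ≈ 1.9232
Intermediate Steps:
G(P, z) = 6
p(J, g) = 6
y(o) = 2*o/(286 + o) (y(o) = (2*o)/(286 + o) = 2*o/(286 + o))
U(m) = -24/m
y(759) + U(-51) = 2*759/(286 + 759) - 24/(-51) = 2*759/1045 - 24*(-1/51) = 2*759*(1/1045) + 8/17 = 138/95 + 8/17 = 3106/1615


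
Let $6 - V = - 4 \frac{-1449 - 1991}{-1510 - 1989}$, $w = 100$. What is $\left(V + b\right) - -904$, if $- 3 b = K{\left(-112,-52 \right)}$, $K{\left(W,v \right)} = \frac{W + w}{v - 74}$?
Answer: $\frac{201457552}{220437} \approx 913.9$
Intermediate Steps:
$K{\left(W,v \right)} = \frac{100 + W}{-74 + v}$ ($K{\left(W,v \right)} = \frac{W + 100}{v - 74} = \frac{100 + W}{-74 + v}$)
$b = - \frac{2}{63}$ ($b = - \frac{\frac{1}{-74 - 52} \left(100 - 112\right)}{3} = - \frac{\frac{1}{-126} \left(-12\right)}{3} = - \frac{\left(- \frac{1}{126}\right) \left(-12\right)}{3} = \left(- \frac{1}{3}\right) \frac{2}{21} = - \frac{2}{63} \approx -0.031746$)
$V = \frac{34754}{3499}$ ($V = 6 - - 4 \frac{-1449 - 1991}{-1510 - 1989} = 6 - - 4 \left(- \frac{3440}{-3499}\right) = 6 - - 4 \left(\left(-3440\right) \left(- \frac{1}{3499}\right)\right) = 6 - \left(-4\right) \frac{3440}{3499} = 6 - - \frac{13760}{3499} = 6 + \frac{13760}{3499} = \frac{34754}{3499} \approx 9.9326$)
$\left(V + b\right) - -904 = \left(\frac{34754}{3499} - \frac{2}{63}\right) - -904 = \frac{2182504}{220437} + 904 = \frac{201457552}{220437}$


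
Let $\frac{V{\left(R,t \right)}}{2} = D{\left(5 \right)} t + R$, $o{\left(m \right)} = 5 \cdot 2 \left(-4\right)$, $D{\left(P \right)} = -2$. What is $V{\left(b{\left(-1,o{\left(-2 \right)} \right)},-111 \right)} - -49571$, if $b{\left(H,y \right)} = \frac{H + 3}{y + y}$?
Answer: $\frac{1000299}{20} \approx 50015.0$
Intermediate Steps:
$o{\left(m \right)} = -40$ ($o{\left(m \right)} = 10 \left(-4\right) = -40$)
$b{\left(H,y \right)} = \frac{3 + H}{2 y}$
$V{\left(R,t \right)} = - 4 t + 2 R$ ($V{\left(R,t \right)} = 2 \left(- 2 t + R\right) = 2 \left(R - 2 t\right) = - 4 t + 2 R$)
$V{\left(b{\left(-1,o{\left(-2 \right)} \right)},-111 \right)} - -49571 = \left(\left(-4\right) \left(-111\right) + 2 \frac{3 - 1}{2 \left(-40\right)}\right) - -49571 = \left(444 + 2 \cdot \frac{1}{2} \left(- \frac{1}{40}\right) 2\right) + 49571 = \left(444 + 2 \left(- \frac{1}{40}\right)\right) + 49571 = \left(444 - \frac{1}{20}\right) + 49571 = \frac{8879}{20} + 49571 = \frac{1000299}{20}$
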